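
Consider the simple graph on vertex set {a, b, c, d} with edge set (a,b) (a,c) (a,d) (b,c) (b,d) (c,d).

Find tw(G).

A width-3 tree decomposition is:
Bags: B1 = {a, b, c, d}
Tree: (single bag)
With just one bag of size 4, the width is 4 − 1 = 3, so tw(G) ≤ 3. Conversely, {a, b, c, d} is a clique of size 4, and the vertices of any clique must share a bag in every tree decomposition; so some bag has ≥ 4 vertices and tw(G) ≥ 3. The upper and lower bounds meet at 3, so that is the treewidth.

3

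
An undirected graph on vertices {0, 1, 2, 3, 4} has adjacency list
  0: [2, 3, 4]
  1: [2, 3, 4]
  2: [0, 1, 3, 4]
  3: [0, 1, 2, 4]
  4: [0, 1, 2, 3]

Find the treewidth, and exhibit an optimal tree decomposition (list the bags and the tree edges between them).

Treewidth 3.
One such decomposition:
Bags: B1 = {1, 2, 3, 4}  B2 = {0, 2, 3, 4}
Tree: B1–B2

The largest bag has 4 vertices, giving width 3; this decomposition certifies tw(G) ≤ 3. Conversely, {0, 2, 3, 4} is a clique of size 4, and the vertices of any clique must share a bag in every tree decomposition; so some bag has ≥ 4 vertices and tw(G) ≥ 3. Therefore the treewidth is 3.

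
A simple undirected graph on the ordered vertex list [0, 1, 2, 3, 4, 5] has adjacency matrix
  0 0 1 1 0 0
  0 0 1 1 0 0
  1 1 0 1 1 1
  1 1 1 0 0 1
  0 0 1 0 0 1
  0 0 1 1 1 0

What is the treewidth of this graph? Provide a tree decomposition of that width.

Every bag has size at most 3, so the width is 3 − 1 = 2 and tw(G) ≤ 2. Conversely, {0, 2, 3} is a clique of size 3, and the vertices of any clique must share a bag in every tree decomposition; so some bag has ≥ 3 vertices and tw(G) ≥ 2. Therefore the treewidth is 2.

Treewidth 2.
One optimal decomposition is:
Bags: B1 = {2, 3, 5}  B2 = {0, 2, 3}  B3 = {2, 4, 5}  B4 = {1, 2, 3}
Tree: B1–B2, B1–B3, B2–B4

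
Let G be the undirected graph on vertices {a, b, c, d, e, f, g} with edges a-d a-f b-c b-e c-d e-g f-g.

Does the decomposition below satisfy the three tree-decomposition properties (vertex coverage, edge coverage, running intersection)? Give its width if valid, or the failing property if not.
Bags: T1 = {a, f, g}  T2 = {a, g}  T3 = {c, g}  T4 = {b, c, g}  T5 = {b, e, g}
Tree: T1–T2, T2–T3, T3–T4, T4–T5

No — vertex d appears in no bag.

A tree decomposition must satisfy three properties: every vertex lies in some bag; for every edge, both endpoints lie together in some bag; and for every vertex, the bags containing it form a connected subtree. Here vertex d appears in no bag, so the decomposition is invalid.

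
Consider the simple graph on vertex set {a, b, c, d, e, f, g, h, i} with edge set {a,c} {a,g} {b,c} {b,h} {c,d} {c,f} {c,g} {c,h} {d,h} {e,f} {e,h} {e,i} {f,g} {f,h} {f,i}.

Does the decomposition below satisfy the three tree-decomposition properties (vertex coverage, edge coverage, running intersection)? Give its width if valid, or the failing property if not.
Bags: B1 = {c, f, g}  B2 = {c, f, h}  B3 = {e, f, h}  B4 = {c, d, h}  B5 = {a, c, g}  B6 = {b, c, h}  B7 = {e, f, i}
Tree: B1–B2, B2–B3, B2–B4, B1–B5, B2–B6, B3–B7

Checking the three conditions: (i) the bags cover all of {a, b, c, d, e, f, g, h, i}; (ii) for each edge, some bag contains both endpoints; (iii) the bags containing any fixed vertex form a subtree. All hold, so the decomposition is valid with width 3 − 1 = 2.

Yes; width 2.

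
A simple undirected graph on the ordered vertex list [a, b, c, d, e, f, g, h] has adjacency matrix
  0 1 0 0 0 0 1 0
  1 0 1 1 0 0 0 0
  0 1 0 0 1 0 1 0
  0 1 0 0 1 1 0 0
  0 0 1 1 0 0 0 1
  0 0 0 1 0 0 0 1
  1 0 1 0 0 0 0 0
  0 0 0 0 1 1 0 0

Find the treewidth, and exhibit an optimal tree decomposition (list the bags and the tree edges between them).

Every bag has size at most 3, so the width is 3 − 1 = 2 and tw(G) ≤ 2. The edges a–g–c–b–a form a cycle, so G is not a tree and its treewidth is at least 2. Hence tw(G) = 2 exactly.

Treewidth 2.
One such decomposition:
Bags: B1 = {a, b, g}  B2 = {b, c, g}  B3 = {b, c, d}  B4 = {c, d, e}  B5 = {d, e, f}  B6 = {e, f, h}
Tree: B1–B2, B2–B3, B3–B4, B4–B5, B5–B6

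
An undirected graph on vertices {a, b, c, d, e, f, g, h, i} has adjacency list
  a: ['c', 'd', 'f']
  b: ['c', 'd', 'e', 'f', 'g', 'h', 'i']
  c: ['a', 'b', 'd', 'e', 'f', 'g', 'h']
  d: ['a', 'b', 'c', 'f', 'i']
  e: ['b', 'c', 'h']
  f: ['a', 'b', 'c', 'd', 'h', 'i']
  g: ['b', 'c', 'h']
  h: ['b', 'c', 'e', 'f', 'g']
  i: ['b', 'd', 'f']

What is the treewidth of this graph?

3

A width-3 tree decomposition is:
Bags: B1 = {b, d, f, i}  B2 = {b, c, d, f}  B3 = {b, c, f, h}  B4 = {b, c, e, h}  B5 = {a, c, d, f}  B6 = {b, c, g, h}
Tree: B1–B2, B2–B3, B3–B4, B2–B5, B3–B6
Each bag holds 4 vertices, so the decomposition has width 3, which upper-bounds the treewidth. Conversely, {a, c, d, f} is a clique of size 4, and the vertices of any clique must share a bag in every tree decomposition; so some bag has ≥ 4 vertices and tw(G) ≥ 3. The upper and lower bounds meet at 3, so that is the treewidth.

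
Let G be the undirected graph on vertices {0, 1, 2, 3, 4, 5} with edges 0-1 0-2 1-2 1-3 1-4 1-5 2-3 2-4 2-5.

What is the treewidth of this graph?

A width-2 tree decomposition is:
Bags: B1 = {1, 2, 4}  B2 = {0, 1, 2}  B3 = {1, 2, 3}  B4 = {1, 2, 5}
Tree: B1–B2, B2–B3, B1–B4
The largest bag has 3 vertices, giving width 2; this decomposition certifies tw(G) ≤ 2. For the lower bound, the 3 vertices {0, 1, 2} are pairwise adjacent, and any tree decomposition puts a clique entirely inside one bag — forcing width ≥ 2. Combining the bounds, tw(G) = 2.

2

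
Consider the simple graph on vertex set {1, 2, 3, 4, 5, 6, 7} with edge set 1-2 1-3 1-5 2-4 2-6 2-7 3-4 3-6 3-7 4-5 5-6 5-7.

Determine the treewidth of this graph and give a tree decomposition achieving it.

Treewidth 3.
Bags: B1 = {2, 3, 5, 7}  B2 = {2, 3, 5, 6}  B3 = {2, 3, 4, 5}  B4 = {1, 2, 3, 5}
Tree: B1–B2, B2–B3, B3–B4

Each bag holds 4 vertices, so the decomposition has width 3, which upper-bounds the treewidth. For the lower bound: the 4 vertex sets {3,7}, {5,6}, {2}, {4} are disjoint, each induces a connected subgraph, and every pair is joined by at least one edge of G. Contracting each set to a single vertex therefore yields K_{4} as a minor, and since treewidth is minor-monotone, tw(G) ≥ tw(K_{4}) = 3. Hence tw(G) = 3 exactly.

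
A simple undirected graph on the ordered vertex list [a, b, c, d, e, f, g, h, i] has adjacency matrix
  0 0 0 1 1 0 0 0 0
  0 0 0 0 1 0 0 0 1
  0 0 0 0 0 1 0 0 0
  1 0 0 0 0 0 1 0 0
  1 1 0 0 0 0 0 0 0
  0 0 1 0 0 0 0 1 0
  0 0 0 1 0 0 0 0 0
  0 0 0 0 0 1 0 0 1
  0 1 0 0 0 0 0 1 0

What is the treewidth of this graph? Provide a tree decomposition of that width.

The largest bag has 2 vertices, giving width 1; this decomposition certifies tw(G) ≤ 1. Any graph with an edge has treewidth ≥ 1, and G has the edge c–f. Combining the bounds, tw(G) = 1.

Treewidth 1.
One optimal decomposition is:
Bags: B1 = {c, f}  B2 = {f, h}  B3 = {h, i}  B4 = {b, i}  B5 = {b, e}  B6 = {a, e}  B7 = {a, d}  B8 = {d, g}
Tree: B1–B2, B2–B3, B3–B4, B4–B5, B5–B6, B6–B7, B7–B8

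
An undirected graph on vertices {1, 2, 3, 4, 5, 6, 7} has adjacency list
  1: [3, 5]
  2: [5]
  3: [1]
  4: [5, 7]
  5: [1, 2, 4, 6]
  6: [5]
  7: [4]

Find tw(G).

A width-1 tree decomposition is:
Bags: B1 = {2, 5}  B2 = {1, 5}  B3 = {5, 6}  B4 = {4, 5}  B5 = {4, 7}  B6 = {1, 3}
Tree: B1–B2, B1–B3, B1–B4, B4–B5, B2–B6
Every bag has size at most 2, so the width is 2 − 1 = 1 and tw(G) ≤ 1. Any graph with an edge has treewidth ≥ 1, and G has the edge 2–5. Therefore the treewidth is 1.

1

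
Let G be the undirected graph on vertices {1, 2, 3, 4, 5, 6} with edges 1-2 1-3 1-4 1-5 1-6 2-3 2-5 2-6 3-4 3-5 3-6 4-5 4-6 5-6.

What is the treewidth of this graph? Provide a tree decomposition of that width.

Every bag has size at most 5, so the width is 5 − 1 = 4 and tw(G) ≤ 4. Conversely, {1, 2, 3, 5, 6} is a clique of size 5, and the vertices of any clique must share a bag in every tree decomposition; so some bag has ≥ 5 vertices and tw(G) ≥ 4. Combining the bounds, tw(G) = 4.

Treewidth 4.
Bags: B1 = {1, 2, 3, 5, 6}  B2 = {1, 3, 4, 5, 6}
Tree: B1–B2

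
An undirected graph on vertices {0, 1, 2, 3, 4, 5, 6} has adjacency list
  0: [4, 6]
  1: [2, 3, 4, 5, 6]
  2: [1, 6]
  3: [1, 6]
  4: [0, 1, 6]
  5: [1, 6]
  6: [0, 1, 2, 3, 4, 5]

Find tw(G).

A width-2 tree decomposition is:
Bags: B1 = {1, 5, 6}  B2 = {1, 2, 6}  B3 = {1, 3, 6}  B4 = {1, 4, 6}  B5 = {0, 4, 6}
Tree: B1–B2, B1–B3, B1–B4, B4–B5
Every bag has size at most 3, so the width is 3 − 1 = 2 and tw(G) ≤ 2. On the other hand G contains the 3-clique {0, 4, 6}. A clique must lie in a single bag of any decomposition, so no decomposition can have width below 2. Combining the bounds, tw(G) = 2.

2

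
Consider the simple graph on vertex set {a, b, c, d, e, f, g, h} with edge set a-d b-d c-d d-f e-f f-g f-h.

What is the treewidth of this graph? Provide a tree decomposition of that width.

Each bag holds 2 vertices, so the decomposition has width 1, which upper-bounds the treewidth. Since G has at least one edge (e.g. f–d), it is not an edgeless graph, so tw(G) ≥ 1. The upper and lower bounds meet at 1, so that is the treewidth.

Treewidth 1.
Bags: B1 = {d, f}  B2 = {f, g}  B3 = {b, d}  B4 = {e, f}  B5 = {f, h}  B6 = {a, d}  B7 = {c, d}
Tree: B1–B2, B1–B3, B2–B4, B4–B5, B3–B6, B6–B7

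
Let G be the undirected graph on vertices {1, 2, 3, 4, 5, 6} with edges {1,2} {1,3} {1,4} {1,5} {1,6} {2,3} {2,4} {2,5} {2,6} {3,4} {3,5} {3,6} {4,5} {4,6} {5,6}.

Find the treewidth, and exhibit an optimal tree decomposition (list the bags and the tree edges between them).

Treewidth 5.
Bags: B1 = {1, 2, 3, 4, 5, 6}
Tree: (single bag)

With just one bag of size 6, the width is 6 − 1 = 5, so tw(G) ≤ 5. Conversely, {1, 2, 3, 4, 5, 6} is a clique of size 6, and the vertices of any clique must share a bag in every tree decomposition; so some bag has ≥ 6 vertices and tw(G) ≥ 5. Hence tw(G) = 5 exactly.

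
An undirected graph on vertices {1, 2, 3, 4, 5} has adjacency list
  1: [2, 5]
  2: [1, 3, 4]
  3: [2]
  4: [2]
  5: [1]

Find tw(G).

1

A width-1 tree decomposition is:
Bags: B1 = {1, 2}  B2 = {2, 3}  B3 = {2, 4}  B4 = {1, 5}
Tree: B1–B2, B2–B3, B1–B4
The largest bag has 2 vertices, giving width 1; this decomposition certifies tw(G) ≤ 1. Since G has at least one edge (e.g. 2–1), it is not an edgeless graph, so tw(G) ≥ 1. Combining the bounds, tw(G) = 1.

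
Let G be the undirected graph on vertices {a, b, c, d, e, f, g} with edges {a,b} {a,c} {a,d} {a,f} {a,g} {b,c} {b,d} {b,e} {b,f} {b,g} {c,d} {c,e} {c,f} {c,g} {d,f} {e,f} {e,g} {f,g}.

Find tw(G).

4

A width-4 tree decomposition is:
Bags: B1 = {a, b, c, d, f}  B2 = {a, b, c, f, g}  B3 = {b, c, e, f, g}
Tree: B1–B2, B2–B3
Every bag has size at most 5, so the width is 5 − 1 = 4 and tw(G) ≤ 4. Conversely, {b, c, e, f, g} is a clique of size 5, and the vertices of any clique must share a bag in every tree decomposition; so some bag has ≥ 5 vertices and tw(G) ≥ 4. Therefore the treewidth is 4.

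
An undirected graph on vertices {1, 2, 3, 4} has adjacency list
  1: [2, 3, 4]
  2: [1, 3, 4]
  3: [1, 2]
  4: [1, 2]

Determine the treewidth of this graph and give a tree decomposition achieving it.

Treewidth 2.
Bags: B1 = {1, 2, 3}  B2 = {1, 2, 4}
Tree: B1–B2

The largest bag has 3 vertices, giving width 2; this decomposition certifies tw(G) ≤ 2. Conversely, {1, 2, 3} is a clique of size 3, and the vertices of any clique must share a bag in every tree decomposition; so some bag has ≥ 3 vertices and tw(G) ≥ 2. Therefore the treewidth is 2.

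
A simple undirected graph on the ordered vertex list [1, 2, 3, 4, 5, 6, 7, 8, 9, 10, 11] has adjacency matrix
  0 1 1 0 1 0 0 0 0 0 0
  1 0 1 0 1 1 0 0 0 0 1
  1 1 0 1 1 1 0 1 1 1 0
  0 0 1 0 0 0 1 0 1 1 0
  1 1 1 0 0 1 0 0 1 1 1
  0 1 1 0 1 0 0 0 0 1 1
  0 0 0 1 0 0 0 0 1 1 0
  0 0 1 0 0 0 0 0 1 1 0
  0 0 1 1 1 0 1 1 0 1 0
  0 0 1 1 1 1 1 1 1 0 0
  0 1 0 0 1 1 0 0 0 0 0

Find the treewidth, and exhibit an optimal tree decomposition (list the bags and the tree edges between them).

Each bag holds 4 vertices, so the decomposition has width 3, which upper-bounds the treewidth. For the lower bound, the 4 vertices {2, 5, 6, 11} are pairwise adjacent, and any tree decomposition puts a clique entirely inside one bag — forcing width ≥ 3. Combining the bounds, tw(G) = 3.

Treewidth 3.
One optimal decomposition is:
Bags: B1 = {3, 5, 6, 10}  B2 = {2, 3, 5, 6}  B3 = {1, 2, 3, 5}  B4 = {3, 5, 9, 10}  B5 = {3, 4, 9, 10}  B6 = {3, 8, 9, 10}  B7 = {4, 7, 9, 10}  B8 = {2, 5, 6, 11}
Tree: B1–B2, B2–B3, B1–B4, B4–B5, B4–B6, B5–B7, B2–B8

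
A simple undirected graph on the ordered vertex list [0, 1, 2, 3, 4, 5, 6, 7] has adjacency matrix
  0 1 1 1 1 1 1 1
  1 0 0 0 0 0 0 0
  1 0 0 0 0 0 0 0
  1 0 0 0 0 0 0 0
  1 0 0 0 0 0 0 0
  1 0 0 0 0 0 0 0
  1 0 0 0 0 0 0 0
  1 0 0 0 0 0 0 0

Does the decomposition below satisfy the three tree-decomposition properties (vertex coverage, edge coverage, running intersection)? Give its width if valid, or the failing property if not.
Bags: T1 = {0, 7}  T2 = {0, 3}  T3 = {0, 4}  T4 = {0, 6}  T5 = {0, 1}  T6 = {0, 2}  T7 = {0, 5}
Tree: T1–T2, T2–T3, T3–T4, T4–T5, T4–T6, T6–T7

Yes; width 1.

Vertex coverage: the bags together contain {0, 1, 2, 3, 4, 5, 6, 7}, the full vertex set. Edge coverage: each edge of G has both endpoints in at least one bag. Running intersection: for every vertex, the bags containing it form a connected subtree. All three properties hold, so this is a valid tree decomposition of width max|bag| − 1 = 1, and hence tw(G) ≤ 1.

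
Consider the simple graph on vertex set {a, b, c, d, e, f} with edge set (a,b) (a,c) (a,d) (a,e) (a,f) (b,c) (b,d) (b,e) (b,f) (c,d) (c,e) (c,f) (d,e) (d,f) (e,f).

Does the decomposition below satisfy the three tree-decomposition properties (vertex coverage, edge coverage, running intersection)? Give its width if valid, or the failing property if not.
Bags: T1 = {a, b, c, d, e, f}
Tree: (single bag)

Yes; width 5.

Every vertex of G appears in some bag (union = {a, b, c, d, e, f}); every edge is covered by a bag; and for each vertex v the set of bags containing v is connected in the bag tree. The decomposition is therefore valid. The largest bag has 6 vertices, so the width is 5.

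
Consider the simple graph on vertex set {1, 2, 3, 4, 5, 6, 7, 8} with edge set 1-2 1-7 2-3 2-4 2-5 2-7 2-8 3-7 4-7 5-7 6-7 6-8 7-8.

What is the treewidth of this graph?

2

A width-2 tree decomposition is:
Bags: B1 = {1, 2, 7}  B2 = {2, 7, 8}  B3 = {2, 5, 7}  B4 = {2, 3, 7}  B5 = {2, 4, 7}  B6 = {6, 7, 8}
Tree: B1–B2, B1–B3, B3–B4, B4–B5, B2–B6
Each bag holds 3 vertices, so the decomposition has width 2, which upper-bounds the treewidth. On the other hand G contains the 3-clique {1, 2, 7}. A clique must lie in a single bag of any decomposition, so no decomposition can have width below 2. Therefore the treewidth is 2.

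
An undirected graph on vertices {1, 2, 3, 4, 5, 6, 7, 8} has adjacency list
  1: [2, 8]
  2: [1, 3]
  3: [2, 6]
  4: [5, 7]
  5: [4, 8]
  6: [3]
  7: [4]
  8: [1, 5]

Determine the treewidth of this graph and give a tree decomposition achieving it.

The largest bag has 2 vertices, giving width 1; this decomposition certifies tw(G) ≤ 1. Since G has at least one edge (e.g. 6–3), it is not an edgeless graph, so tw(G) ≥ 1. Hence tw(G) = 1 exactly.

Treewidth 1.
One optimal decomposition is:
Bags: B1 = {3, 6}  B2 = {2, 3}  B3 = {1, 2}  B4 = {1, 8}  B5 = {5, 8}  B6 = {4, 5}  B7 = {4, 7}
Tree: B1–B2, B2–B3, B3–B4, B4–B5, B5–B6, B6–B7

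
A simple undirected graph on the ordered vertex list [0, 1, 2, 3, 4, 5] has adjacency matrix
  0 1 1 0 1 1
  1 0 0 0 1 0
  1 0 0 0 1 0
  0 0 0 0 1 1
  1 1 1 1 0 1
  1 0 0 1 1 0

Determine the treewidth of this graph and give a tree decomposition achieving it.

Treewidth 2.
One such decomposition:
Bags: B1 = {0, 4, 5}  B2 = {0, 1, 4}  B3 = {0, 2, 4}  B4 = {3, 4, 5}
Tree: B1–B2, B2–B3, B1–B4

Each bag holds 3 vertices, so the decomposition has width 2, which upper-bounds the treewidth. On the other hand G contains the 3-clique {0, 1, 4}. A clique must lie in a single bag of any decomposition, so no decomposition can have width below 2. Therefore the treewidth is 2.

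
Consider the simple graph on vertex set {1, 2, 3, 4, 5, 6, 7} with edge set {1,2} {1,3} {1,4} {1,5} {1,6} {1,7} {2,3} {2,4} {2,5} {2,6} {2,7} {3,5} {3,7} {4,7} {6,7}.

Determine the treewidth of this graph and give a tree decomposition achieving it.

Treewidth 3.
Bags: B1 = {1, 2, 4, 7}  B2 = {1, 2, 6, 7}  B3 = {1, 2, 3, 7}  B4 = {1, 2, 3, 5}
Tree: B1–B2, B2–B3, B3–B4

The largest bag has 4 vertices, giving width 3; this decomposition certifies tw(G) ≤ 3. Conversely, {1, 2, 3, 5} is a clique of size 4, and the vertices of any clique must share a bag in every tree decomposition; so some bag has ≥ 4 vertices and tw(G) ≥ 3. Therefore the treewidth is 3.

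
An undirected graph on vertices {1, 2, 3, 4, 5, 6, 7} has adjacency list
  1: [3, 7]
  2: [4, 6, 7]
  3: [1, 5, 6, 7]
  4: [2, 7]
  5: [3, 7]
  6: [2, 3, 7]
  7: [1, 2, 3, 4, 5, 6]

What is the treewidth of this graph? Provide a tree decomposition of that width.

Treewidth 2.
One optimal decomposition is:
Bags: B1 = {2, 6, 7}  B2 = {3, 6, 7}  B3 = {3, 5, 7}  B4 = {2, 4, 7}  B5 = {1, 3, 7}
Tree: B1–B2, B2–B3, B1–B4, B3–B5

Every bag has size at most 3, so the width is 3 − 1 = 2 and tw(G) ≤ 2. Conversely, {2, 4, 7} is a clique of size 3, and the vertices of any clique must share a bag in every tree decomposition; so some bag has ≥ 3 vertices and tw(G) ≥ 2. Combining the bounds, tw(G) = 2.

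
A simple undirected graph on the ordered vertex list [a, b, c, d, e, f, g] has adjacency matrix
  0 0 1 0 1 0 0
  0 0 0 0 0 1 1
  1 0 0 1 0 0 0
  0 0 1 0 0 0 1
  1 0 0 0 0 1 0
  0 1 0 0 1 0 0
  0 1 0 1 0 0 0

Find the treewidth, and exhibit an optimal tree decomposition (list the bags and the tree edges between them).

Treewidth 2.
One optimal decomposition is:
Bags: B1 = {a, c, e}  B2 = {c, d, e}  B3 = {d, e, g}  B4 = {b, e, g}  B5 = {b, e, f}
Tree: B1–B2, B2–B3, B3–B4, B4–B5

Each bag holds 3 vertices, so the decomposition has width 2, which upper-bounds the treewidth. The edges e–a–c–d–g–b–f–e form a cycle, so G is not a tree and its treewidth is at least 2. Therefore the treewidth is 2.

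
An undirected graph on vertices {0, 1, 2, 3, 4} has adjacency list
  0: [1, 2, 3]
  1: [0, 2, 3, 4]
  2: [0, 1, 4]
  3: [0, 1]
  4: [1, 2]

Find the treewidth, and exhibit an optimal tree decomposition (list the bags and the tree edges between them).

Every bag has size at most 3, so the width is 3 − 1 = 2 and tw(G) ≤ 2. On the other hand G contains the 3-clique {0, 1, 2}. A clique must lie in a single bag of any decomposition, so no decomposition can have width below 2. Therefore the treewidth is 2.

Treewidth 2.
One optimal decomposition is:
Bags: B1 = {0, 1, 3}  B2 = {0, 1, 2}  B3 = {1, 2, 4}
Tree: B1–B2, B2–B3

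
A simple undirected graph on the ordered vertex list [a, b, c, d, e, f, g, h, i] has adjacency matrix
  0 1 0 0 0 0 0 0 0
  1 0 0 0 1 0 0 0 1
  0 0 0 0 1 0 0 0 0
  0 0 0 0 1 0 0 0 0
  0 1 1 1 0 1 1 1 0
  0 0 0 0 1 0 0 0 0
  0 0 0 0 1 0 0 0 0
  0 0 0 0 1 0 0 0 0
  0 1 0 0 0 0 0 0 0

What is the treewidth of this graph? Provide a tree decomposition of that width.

Each bag holds 2 vertices, so the decomposition has width 1, which upper-bounds the treewidth. G has an edge, so its treewidth is at least 1. The upper and lower bounds meet at 1, so that is the treewidth.

Treewidth 1.
One optimal decomposition is:
Bags: B1 = {e, g}  B2 = {b, e}  B3 = {e, h}  B4 = {e, f}  B5 = {a, b}  B6 = {b, i}  B7 = {d, e}  B8 = {c, e}
Tree: B1–B2, B2–B3, B2–B4, B2–B5, B2–B6, B2–B7, B4–B8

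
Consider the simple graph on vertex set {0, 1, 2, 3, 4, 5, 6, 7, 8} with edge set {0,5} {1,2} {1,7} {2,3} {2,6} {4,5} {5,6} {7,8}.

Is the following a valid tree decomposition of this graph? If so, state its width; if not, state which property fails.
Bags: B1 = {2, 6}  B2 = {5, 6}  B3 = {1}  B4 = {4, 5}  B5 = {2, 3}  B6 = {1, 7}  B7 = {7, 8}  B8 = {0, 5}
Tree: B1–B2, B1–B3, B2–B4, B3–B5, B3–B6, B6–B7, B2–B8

A tree decomposition must satisfy three properties: every vertex lies in some bag; for every edge, both endpoints lie together in some bag; and for every vertex, the bags containing it form a connected subtree. Here edge (2,1) lies in no bag, so the decomposition is invalid.

No — edge (2,1) lies in no bag.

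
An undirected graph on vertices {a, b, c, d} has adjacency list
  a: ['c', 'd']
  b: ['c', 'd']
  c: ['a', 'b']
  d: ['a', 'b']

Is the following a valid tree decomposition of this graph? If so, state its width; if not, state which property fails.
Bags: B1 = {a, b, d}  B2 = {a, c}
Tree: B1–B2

A tree decomposition must satisfy three properties: every vertex lies in some bag; for every edge, both endpoints lie together in some bag; and for every vertex, the bags containing it form a connected subtree. Here edge (b,c) lies in no bag, so the decomposition is invalid.

No — edge (b,c) lies in no bag.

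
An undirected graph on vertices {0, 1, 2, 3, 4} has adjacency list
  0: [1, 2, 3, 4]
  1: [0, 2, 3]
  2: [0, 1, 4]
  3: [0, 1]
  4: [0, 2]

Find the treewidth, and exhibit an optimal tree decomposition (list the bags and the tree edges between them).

The largest bag has 3 vertices, giving width 2; this decomposition certifies tw(G) ≤ 2. For the lower bound, the 3 vertices {0, 1, 2} are pairwise adjacent, and any tree decomposition puts a clique entirely inside one bag — forcing width ≥ 2. Therefore the treewidth is 2.

Treewidth 2.
One such decomposition:
Bags: B1 = {0, 1, 2}  B2 = {0, 1, 3}  B3 = {0, 2, 4}
Tree: B1–B2, B1–B3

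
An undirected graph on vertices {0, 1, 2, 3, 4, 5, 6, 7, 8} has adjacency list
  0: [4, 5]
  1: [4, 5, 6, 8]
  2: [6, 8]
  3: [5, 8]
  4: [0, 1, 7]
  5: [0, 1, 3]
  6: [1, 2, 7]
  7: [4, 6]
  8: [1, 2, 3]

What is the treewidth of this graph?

3

A width-3 tree decomposition is:
Bags: B1 = {0, 3, 5, 8}  B2 = {0, 1, 5, 8}  B3 = {0, 1, 4, 8}  B4 = {1, 2, 4, 8}  B5 = {1, 2, 4, 6}  B6 = {2, 4, 6, 7}
Tree: B1–B2, B2–B3, B3–B4, B4–B5, B5–B6
Every bag has size at most 4, so the width is 4 − 1 = 3 and tw(G) ≤ 3. For the lower bound: the 4 vertex sets {0,3,5}, {8}, {1}, {2,4,6,7} are disjoint, each induces a connected subgraph, and every pair is joined by at least one edge of G. Contracting each set to a single vertex therefore yields K_{4} as a minor, and since treewidth is minor-monotone, tw(G) ≥ tw(K_{4}) = 3. Therefore the treewidth is 3.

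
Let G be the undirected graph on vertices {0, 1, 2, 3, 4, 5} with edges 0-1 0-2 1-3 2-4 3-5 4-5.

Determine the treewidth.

2

A width-2 tree decomposition is:
Bags: B1 = {0, 1, 3}  B2 = {0, 3, 5}  B3 = {0, 4, 5}  B4 = {0, 2, 4}
Tree: B1–B2, B2–B3, B3–B4
Every bag has size at most 3, so the width is 3 − 1 = 2 and tw(G) ≤ 2. For the lower bound, G contains the cycle 0–1–3–5–4–2–0, so G is not a forest; only forests have treewidth ≤ 1, hence tw(G) ≥ 2. Hence tw(G) = 2 exactly.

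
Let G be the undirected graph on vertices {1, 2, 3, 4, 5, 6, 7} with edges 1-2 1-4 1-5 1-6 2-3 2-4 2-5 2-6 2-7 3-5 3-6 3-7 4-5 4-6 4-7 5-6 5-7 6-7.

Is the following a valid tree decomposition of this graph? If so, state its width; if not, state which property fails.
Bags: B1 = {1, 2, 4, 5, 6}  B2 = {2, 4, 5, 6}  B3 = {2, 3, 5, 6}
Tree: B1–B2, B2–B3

A tree decomposition must satisfy three properties: every vertex lies in some bag; for every edge, both endpoints lie together in some bag; and for every vertex, the bags containing it form a connected subtree. Here vertex 7 appears in no bag, so the decomposition is invalid.

No — vertex 7 appears in no bag.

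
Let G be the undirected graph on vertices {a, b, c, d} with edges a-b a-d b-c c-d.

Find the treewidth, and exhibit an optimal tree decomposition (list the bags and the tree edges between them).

Treewidth 2.
One such decomposition:
Bags: B1 = {b, c, d}  B2 = {a, b, d}
Tree: B1–B2

Every bag has size at most 3, so the width is 3 − 1 = 2 and tw(G) ≤ 2. Since d–c–b–a–d is a cycle in G, G is not acyclic. Forests are exactly the graphs of treewidth ≤ 1, so tw(G) ≥ 2. The upper and lower bounds meet at 2, so that is the treewidth.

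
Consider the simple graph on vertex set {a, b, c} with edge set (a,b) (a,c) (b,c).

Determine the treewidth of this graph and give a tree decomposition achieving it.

With just one bag of size 3, the width is 3 − 1 = 2, so tw(G) ≤ 2. On the other hand G contains the 3-clique {a, b, c}. A clique must lie in a single bag of any decomposition, so no decomposition can have width below 2. Hence tw(G) = 2 exactly.

Treewidth 2.
One such decomposition:
Bags: B1 = {a, b, c}
Tree: (single bag)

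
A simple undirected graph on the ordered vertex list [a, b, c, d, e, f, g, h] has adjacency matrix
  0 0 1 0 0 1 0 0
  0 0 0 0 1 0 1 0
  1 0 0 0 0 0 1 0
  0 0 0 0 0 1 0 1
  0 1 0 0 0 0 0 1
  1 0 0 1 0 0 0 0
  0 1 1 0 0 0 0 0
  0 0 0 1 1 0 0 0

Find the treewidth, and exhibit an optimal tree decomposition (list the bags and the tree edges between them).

The largest bag has 3 vertices, giving width 2; this decomposition certifies tw(G) ≤ 2. For the lower bound, G contains the cycle h–e–b–g–c–a–f–d–h, so G is not a forest; only forests have treewidth ≤ 1, hence tw(G) ≥ 2. Combining the bounds, tw(G) = 2.

Treewidth 2.
One optimal decomposition is:
Bags: B1 = {b, e, h}  B2 = {b, g, h}  B3 = {c, g, h}  B4 = {a, c, h}  B5 = {a, f, h}  B6 = {d, f, h}
Tree: B1–B2, B2–B3, B3–B4, B4–B5, B5–B6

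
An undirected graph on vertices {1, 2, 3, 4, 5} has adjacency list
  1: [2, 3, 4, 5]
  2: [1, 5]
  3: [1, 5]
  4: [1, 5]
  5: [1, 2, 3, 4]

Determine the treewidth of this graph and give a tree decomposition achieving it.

Each bag holds 3 vertices, so the decomposition has width 2, which upper-bounds the treewidth. On the other hand G contains the 3-clique {1, 2, 5}. A clique must lie in a single bag of any decomposition, so no decomposition can have width below 2. Combining the bounds, tw(G) = 2.

Treewidth 2.
One such decomposition:
Bags: B1 = {1, 3, 5}  B2 = {1, 2, 5}  B3 = {1, 4, 5}
Tree: B1–B2, B1–B3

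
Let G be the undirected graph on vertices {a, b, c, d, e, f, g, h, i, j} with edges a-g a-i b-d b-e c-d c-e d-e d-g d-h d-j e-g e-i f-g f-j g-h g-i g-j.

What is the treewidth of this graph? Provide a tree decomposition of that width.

Every bag has size at most 3, so the width is 3 − 1 = 2 and tw(G) ≤ 2. On the other hand G contains the 3-clique {d, g, j}. A clique must lie in a single bag of any decomposition, so no decomposition can have width below 2. The upper and lower bounds meet at 2, so that is the treewidth.

Treewidth 2.
One optimal decomposition is:
Bags: B1 = {d, e, g}  B2 = {d, g, h}  B3 = {c, d, e}  B4 = {e, g, i}  B5 = {d, g, j}  B6 = {a, g, i}  B7 = {b, d, e}  B8 = {f, g, j}
Tree: B1–B2, B1–B3, B1–B4, B1–B5, B4–B6, B3–B7, B5–B8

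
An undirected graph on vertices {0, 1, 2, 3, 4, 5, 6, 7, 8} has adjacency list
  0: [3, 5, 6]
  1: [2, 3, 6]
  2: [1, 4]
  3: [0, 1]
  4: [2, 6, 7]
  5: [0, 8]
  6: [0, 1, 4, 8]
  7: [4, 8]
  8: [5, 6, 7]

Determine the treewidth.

3

A width-3 tree decomposition is:
Bags: B1 = {0, 3, 5, 8}  B2 = {0, 3, 6, 8}  B3 = {1, 3, 6, 8}  B4 = {1, 6, 7, 8}  B5 = {1, 4, 6, 7}  B6 = {1, 2, 4, 7}
Tree: B1–B2, B2–B3, B3–B4, B4–B5, B5–B6
The largest bag has 4 vertices, giving width 3; this decomposition certifies tw(G) ≤ 3. For the lower bound: the 4 vertex sets {0,3,5}, {8}, {6}, {1,2,4,7} are disjoint, each induces a connected subgraph, and every pair is joined by at least one edge of G. Contracting each set to a single vertex therefore yields K_{4} as a minor, and since treewidth is minor-monotone, tw(G) ≥ tw(K_{4}) = 3. The upper and lower bounds meet at 3, so that is the treewidth.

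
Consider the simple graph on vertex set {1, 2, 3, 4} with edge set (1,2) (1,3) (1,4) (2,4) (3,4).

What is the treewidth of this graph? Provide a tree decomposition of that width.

The largest bag has 3 vertices, giving width 2; this decomposition certifies tw(G) ≤ 2. Conversely, {1, 2, 4} is a clique of size 3, and the vertices of any clique must share a bag in every tree decomposition; so some bag has ≥ 3 vertices and tw(G) ≥ 2. Hence tw(G) = 2 exactly.

Treewidth 2.
One such decomposition:
Bags: B1 = {1, 2, 4}  B2 = {1, 3, 4}
Tree: B1–B2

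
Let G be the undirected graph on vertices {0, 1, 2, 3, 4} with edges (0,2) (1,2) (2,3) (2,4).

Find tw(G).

A width-1 tree decomposition is:
Bags: B1 = {2, 4}  B2 = {2, 3}  B3 = {1, 2}  B4 = {0, 2}
Tree: B1–B2, B1–B3, B2–B4
The largest bag has 2 vertices, giving width 1; this decomposition certifies tw(G) ≤ 1. G has an edge, so its treewidth is at least 1. The upper and lower bounds meet at 1, so that is the treewidth.

1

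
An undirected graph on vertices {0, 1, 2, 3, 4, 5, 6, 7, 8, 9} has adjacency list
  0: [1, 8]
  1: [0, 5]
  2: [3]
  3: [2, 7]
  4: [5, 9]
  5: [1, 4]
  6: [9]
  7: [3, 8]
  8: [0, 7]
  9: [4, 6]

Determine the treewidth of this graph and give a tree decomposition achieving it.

Treewidth 1.
Bags: B1 = {2, 3}  B2 = {3, 7}  B3 = {7, 8}  B4 = {0, 8}  B5 = {0, 1}  B6 = {1, 5}  B7 = {4, 5}  B8 = {4, 9}  B9 = {6, 9}
Tree: B1–B2, B2–B3, B3–B4, B4–B5, B5–B6, B6–B7, B7–B8, B8–B9

Every bag has size at most 2, so the width is 2 − 1 = 1 and tw(G) ≤ 1. Since G has at least one edge (e.g. 2–3), it is not an edgeless graph, so tw(G) ≥ 1. Hence tw(G) = 1 exactly.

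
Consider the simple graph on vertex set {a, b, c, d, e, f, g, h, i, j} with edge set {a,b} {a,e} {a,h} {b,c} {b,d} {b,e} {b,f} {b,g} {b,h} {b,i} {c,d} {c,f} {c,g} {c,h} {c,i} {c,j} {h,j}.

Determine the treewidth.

A width-2 tree decomposition is:
Bags: B1 = {b, c, d}  B2 = {b, c, h}  B3 = {a, b, h}  B4 = {b, c, g}  B5 = {a, b, e}  B6 = {b, c, i}  B7 = {c, h, j}  B8 = {b, c, f}
Tree: B1–B2, B2–B3, B1–B4, B3–B5, B2–B6, B2–B7, B2–B8
The largest bag has 3 vertices, giving width 2; this decomposition certifies tw(G) ≤ 2. For the lower bound, the 3 vertices {c, h, j} are pairwise adjacent, and any tree decomposition puts a clique entirely inside one bag — forcing width ≥ 2. The upper and lower bounds meet at 2, so that is the treewidth.

2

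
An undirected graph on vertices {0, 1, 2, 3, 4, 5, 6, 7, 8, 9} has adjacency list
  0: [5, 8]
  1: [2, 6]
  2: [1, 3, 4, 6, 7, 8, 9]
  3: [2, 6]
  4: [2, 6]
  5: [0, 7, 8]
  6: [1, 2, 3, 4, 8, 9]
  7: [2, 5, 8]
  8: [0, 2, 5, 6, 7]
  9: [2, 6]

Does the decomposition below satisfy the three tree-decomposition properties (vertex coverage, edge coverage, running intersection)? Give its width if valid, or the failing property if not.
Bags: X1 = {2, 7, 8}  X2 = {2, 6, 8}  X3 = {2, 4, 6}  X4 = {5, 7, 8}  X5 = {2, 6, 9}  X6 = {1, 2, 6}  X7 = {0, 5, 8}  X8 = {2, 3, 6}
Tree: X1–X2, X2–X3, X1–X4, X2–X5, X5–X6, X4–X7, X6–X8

Yes; width 2.

Checking the three conditions: (i) the bags cover all of {0, 1, 2, 3, 4, 5, 6, 7, 8, 9}; (ii) for each edge, some bag contains both endpoints; (iii) the bags containing any fixed vertex form a subtree. All hold, so the decomposition is valid with width 3 − 1 = 2.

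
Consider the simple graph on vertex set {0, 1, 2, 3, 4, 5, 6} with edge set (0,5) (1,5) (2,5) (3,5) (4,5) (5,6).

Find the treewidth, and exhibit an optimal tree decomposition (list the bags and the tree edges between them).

Treewidth 1.
One such decomposition:
Bags: B1 = {5, 6}  B2 = {1, 5}  B3 = {0, 5}  B4 = {4, 5}  B5 = {3, 5}  B6 = {2, 5}
Tree: B1–B2, B1–B3, B2–B4, B1–B5, B5–B6

The largest bag has 2 vertices, giving width 1; this decomposition certifies tw(G) ≤ 1. Since G has at least one edge (e.g. 5–6), it is not an edgeless graph, so tw(G) ≥ 1. The upper and lower bounds meet at 1, so that is the treewidth.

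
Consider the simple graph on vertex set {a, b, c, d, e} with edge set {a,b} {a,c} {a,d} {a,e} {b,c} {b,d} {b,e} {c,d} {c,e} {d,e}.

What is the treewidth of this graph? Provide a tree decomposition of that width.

Treewidth 4.
One optimal decomposition is:
Bags: B1 = {a, b, c, d, e}
Tree: (single bag)

With just one bag of size 5, the width is 5 − 1 = 4, so tw(G) ≤ 4. For the lower bound, the 5 vertices {a, b, c, d, e} are pairwise adjacent, and any tree decomposition puts a clique entirely inside one bag — forcing width ≥ 4. Therefore the treewidth is 4.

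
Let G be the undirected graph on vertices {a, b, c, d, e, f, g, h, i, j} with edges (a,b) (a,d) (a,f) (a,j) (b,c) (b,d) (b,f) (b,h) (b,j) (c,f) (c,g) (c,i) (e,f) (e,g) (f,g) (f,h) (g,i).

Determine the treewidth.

2

A width-2 tree decomposition is:
Bags: B1 = {c, f, g}  B2 = {e, f, g}  B3 = {b, c, f}  B4 = {a, b, f}  B5 = {a, b, j}  B6 = {c, g, i}  B7 = {a, b, d}  B8 = {b, f, h}
Tree: B1–B2, B1–B3, B3–B4, B4–B5, B1–B6, B4–B7, B3–B8
Every bag has size at most 3, so the width is 3 − 1 = 2 and tw(G) ≤ 2. Conversely, {a, b, d} is a clique of size 3, and the vertices of any clique must share a bag in every tree decomposition; so some bag has ≥ 3 vertices and tw(G) ≥ 2. Hence tw(G) = 2 exactly.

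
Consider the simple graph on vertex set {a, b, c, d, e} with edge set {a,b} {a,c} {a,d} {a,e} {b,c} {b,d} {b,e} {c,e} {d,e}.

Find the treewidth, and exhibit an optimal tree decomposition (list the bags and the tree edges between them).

Treewidth 3.
One optimal decomposition is:
Bags: B1 = {a, b, c, e}  B2 = {a, b, d, e}
Tree: B1–B2

Every bag has size at most 4, so the width is 4 − 1 = 3 and tw(G) ≤ 3. On the other hand G contains the 4-clique {a, b, d, e}. A clique must lie in a single bag of any decomposition, so no decomposition can have width below 3. Hence tw(G) = 3 exactly.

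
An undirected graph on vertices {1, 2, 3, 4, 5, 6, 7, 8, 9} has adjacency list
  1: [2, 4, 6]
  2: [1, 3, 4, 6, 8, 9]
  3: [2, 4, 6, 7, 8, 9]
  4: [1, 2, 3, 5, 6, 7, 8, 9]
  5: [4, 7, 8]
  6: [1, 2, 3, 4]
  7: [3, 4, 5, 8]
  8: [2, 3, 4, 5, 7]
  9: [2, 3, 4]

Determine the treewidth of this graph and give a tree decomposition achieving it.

Every bag has size at most 4, so the width is 4 − 1 = 3 and tw(G) ≤ 3. On the other hand G contains the 4-clique {1, 2, 4, 6}. A clique must lie in a single bag of any decomposition, so no decomposition can have width below 3. The upper and lower bounds meet at 3, so that is the treewidth.

Treewidth 3.
Bags: B1 = {2, 3, 4, 6}  B2 = {2, 3, 4, 9}  B3 = {2, 3, 4, 8}  B4 = {1, 2, 4, 6}  B5 = {3, 4, 7, 8}  B6 = {4, 5, 7, 8}
Tree: B1–B2, B1–B3, B1–B4, B3–B5, B5–B6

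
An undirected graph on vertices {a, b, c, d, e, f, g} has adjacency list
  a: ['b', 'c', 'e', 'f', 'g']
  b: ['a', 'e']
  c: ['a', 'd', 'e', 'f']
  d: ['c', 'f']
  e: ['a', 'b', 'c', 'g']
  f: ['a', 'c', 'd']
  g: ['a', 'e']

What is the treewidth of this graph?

2

A width-2 tree decomposition is:
Bags: B1 = {a, c, e}  B2 = {a, e, g}  B3 = {a, c, f}  B4 = {a, b, e}  B5 = {c, d, f}
Tree: B1–B2, B1–B3, B2–B4, B3–B5
The largest bag has 3 vertices, giving width 2; this decomposition certifies tw(G) ≤ 2. Conversely, {c, d, f} is a clique of size 3, and the vertices of any clique must share a bag in every tree decomposition; so some bag has ≥ 3 vertices and tw(G) ≥ 2. Combining the bounds, tw(G) = 2.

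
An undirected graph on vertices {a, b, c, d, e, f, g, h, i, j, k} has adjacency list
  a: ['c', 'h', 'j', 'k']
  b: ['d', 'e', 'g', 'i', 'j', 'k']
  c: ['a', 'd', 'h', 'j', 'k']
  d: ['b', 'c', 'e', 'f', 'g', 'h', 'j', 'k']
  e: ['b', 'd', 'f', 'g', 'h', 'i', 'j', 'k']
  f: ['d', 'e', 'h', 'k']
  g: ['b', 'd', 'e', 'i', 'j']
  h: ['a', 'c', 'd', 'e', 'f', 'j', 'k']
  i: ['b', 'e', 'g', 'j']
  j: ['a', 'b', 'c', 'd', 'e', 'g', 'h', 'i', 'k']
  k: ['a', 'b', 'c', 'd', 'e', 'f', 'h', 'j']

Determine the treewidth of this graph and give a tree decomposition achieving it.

Every bag has size at most 5, so the width is 5 − 1 = 4 and tw(G) ≤ 4. Conversely, {b, d, e, g, j} is a clique of size 5, and the vertices of any clique must share a bag in every tree decomposition; so some bag has ≥ 5 vertices and tw(G) ≥ 4. Combining the bounds, tw(G) = 4.

Treewidth 4.
One optimal decomposition is:
Bags: B1 = {d, e, h, j, k}  B2 = {b, d, e, j, k}  B3 = {b, d, e, g, j}  B4 = {c, d, h, j, k}  B5 = {b, e, g, i, j}  B6 = {a, c, h, j, k}  B7 = {d, e, f, h, k}
Tree: B1–B2, B2–B3, B1–B4, B3–B5, B4–B6, B1–B7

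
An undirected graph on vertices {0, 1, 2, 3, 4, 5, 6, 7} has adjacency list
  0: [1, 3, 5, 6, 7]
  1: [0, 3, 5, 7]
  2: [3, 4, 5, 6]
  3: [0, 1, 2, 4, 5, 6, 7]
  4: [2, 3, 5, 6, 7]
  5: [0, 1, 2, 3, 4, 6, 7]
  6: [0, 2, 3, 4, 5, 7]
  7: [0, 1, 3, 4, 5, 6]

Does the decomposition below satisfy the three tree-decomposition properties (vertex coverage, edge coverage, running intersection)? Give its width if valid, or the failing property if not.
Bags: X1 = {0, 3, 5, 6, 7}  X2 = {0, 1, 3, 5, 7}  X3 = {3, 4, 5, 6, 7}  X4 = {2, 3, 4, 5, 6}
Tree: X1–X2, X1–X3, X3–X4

Yes; width 4.

Every vertex of G appears in some bag (union = {0, 1, 2, 3, 4, 5, 6, 7}); every edge is covered by a bag; and for each vertex v the set of bags containing v is connected in the bag tree. The decomposition is therefore valid. The largest bag has 5 vertices, so the width is 4.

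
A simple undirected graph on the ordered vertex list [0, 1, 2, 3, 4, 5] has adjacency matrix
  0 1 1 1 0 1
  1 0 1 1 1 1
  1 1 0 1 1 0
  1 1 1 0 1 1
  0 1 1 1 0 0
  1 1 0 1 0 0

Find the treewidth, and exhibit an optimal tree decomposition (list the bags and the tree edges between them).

Every bag has size at most 4, so the width is 4 − 1 = 3 and tw(G) ≤ 3. For the lower bound, the 4 vertices {0, 1, 2, 3} are pairwise adjacent, and any tree decomposition puts a clique entirely inside one bag — forcing width ≥ 3. The upper and lower bounds meet at 3, so that is the treewidth.

Treewidth 3.
One such decomposition:
Bags: B1 = {0, 1, 2, 3}  B2 = {1, 2, 3, 4}  B3 = {0, 1, 3, 5}
Tree: B1–B2, B1–B3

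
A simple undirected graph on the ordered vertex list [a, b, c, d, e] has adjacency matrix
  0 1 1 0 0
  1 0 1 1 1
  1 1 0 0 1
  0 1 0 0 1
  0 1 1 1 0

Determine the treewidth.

2

A width-2 tree decomposition is:
Bags: B1 = {b, d, e}  B2 = {b, c, e}  B3 = {a, b, c}
Tree: B1–B2, B2–B3
Each bag holds 3 vertices, so the decomposition has width 2, which upper-bounds the treewidth. For the lower bound, the 3 vertices {b, d, e} are pairwise adjacent, and any tree decomposition puts a clique entirely inside one bag — forcing width ≥ 2. Therefore the treewidth is 2.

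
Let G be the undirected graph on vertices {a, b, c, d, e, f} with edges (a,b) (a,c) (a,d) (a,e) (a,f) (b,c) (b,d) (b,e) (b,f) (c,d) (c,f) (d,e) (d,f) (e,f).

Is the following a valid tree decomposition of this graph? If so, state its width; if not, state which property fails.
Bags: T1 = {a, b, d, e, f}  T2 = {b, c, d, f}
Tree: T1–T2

A tree decomposition must satisfy three properties: every vertex lies in some bag; for every edge, both endpoints lie together in some bag; and for every vertex, the bags containing it form a connected subtree. Here edge (a,c) lies in no bag, so the decomposition is invalid.

No — edge (a,c) lies in no bag.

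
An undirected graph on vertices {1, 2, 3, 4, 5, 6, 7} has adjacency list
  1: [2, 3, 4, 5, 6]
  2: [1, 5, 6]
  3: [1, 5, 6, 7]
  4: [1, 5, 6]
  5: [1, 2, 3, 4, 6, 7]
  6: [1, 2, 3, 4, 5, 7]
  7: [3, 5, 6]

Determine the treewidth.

A width-3 tree decomposition is:
Bags: B1 = {1, 2, 5, 6}  B2 = {1, 3, 5, 6}  B3 = {3, 5, 6, 7}  B4 = {1, 4, 5, 6}
Tree: B1–B2, B2–B3, B2–B4
Every bag has size at most 4, so the width is 4 − 1 = 3 and tw(G) ≤ 3. On the other hand G contains the 4-clique {1, 2, 5, 6}. A clique must lie in a single bag of any decomposition, so no decomposition can have width below 3. Combining the bounds, tw(G) = 3.

3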